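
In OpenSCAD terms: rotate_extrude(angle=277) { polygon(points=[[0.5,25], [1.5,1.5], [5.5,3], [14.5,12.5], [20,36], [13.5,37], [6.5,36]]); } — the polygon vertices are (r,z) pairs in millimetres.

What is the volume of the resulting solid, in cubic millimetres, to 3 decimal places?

Profile (r,z), 7 vertices: (0.5,25) (1.5,1.5) (5.5,3) (14.5,12.5) (20,36) (13.5,37) (6.5,36)
edge 0: (0.5,25)→(1.5,1.5)  cross = 0.5·1.5 − 1.5·25 = -36.7500; (r_i+r_j)·cross = 2·-36.7500 = -73.5000
edge 1: (1.5,1.5)→(5.5,3)  cross = 1.5·3 − 5.5·1.5 = -3.7500; (r_i+r_j)·cross = 7·-3.7500 = -26.2500
edge 2: (5.5,3)→(14.5,12.5)  cross = 5.5·12.5 − 14.5·3 = 25.2500; (r_i+r_j)·cross = 20·25.2500 = 505.0000
edge 3: (14.5,12.5)→(20,36)  cross = 14.5·36 − 20·12.5 = 272.0000; (r_i+r_j)·cross = 34.5·272.0000 = 9384.0000
edge 4: (20,36)→(13.5,37)  cross = 20·37 − 13.5·36 = 254.0000; (r_i+r_j)·cross = 33.5·254.0000 = 8509.0000
edge 5: (13.5,37)→(6.5,36)  cross = 13.5·36 − 6.5·37 = 245.5000; (r_i+r_j)·cross = 20·245.5000 = 4910.0000
edge 6: (6.5,36)→(0.5,25)  cross = 6.5·25 − 0.5·36 = 144.5000; (r_i+r_j)·cross = 7·144.5000 = 1011.5000
Σcross = 900.7500 → A = |Σcross|/2 = 450.3750 mm²
Σ(r_i+r_j)·cross = 24219.7500 → first moment M = |Σ|/6 = 4036.6250
R_c = M/A = 4036.6250/450.3750 = 8.9628 mm
θ = 277° = 4.834562 rad
V = θ·R_c·A = 4.834562·8.9628·450.3750 = 19515.314 mm³

Volume = 19515.314 mm³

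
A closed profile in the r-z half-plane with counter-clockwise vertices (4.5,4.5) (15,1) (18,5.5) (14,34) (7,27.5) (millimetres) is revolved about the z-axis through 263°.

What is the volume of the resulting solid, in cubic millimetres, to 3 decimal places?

Profile (r,z), 5 vertices: (4.5,4.5) (15,1) (18,5.5) (14,34) (7,27.5)
edge 0: (4.5,4.5)→(15,1)  cross = 4.5·1 − 15·4.5 = -63.0000; (r_i+r_j)·cross = 19.5·-63.0000 = -1228.5000
edge 1: (15,1)→(18,5.5)  cross = 15·5.5 − 18·1 = 64.5000; (r_i+r_j)·cross = 33·64.5000 = 2128.5000
edge 2: (18,5.5)→(14,34)  cross = 18·34 − 14·5.5 = 535.0000; (r_i+r_j)·cross = 32·535.0000 = 17120.0000
edge 3: (14,34)→(7,27.5)  cross = 14·27.5 − 7·34 = 147.0000; (r_i+r_j)·cross = 21·147.0000 = 3087.0000
edge 4: (7,27.5)→(4.5,4.5)  cross = 7·4.5 − 4.5·27.5 = -92.2500; (r_i+r_j)·cross = 11.5·-92.2500 = -1060.8750
Σcross = 591.2500 → A = |Σcross|/2 = 295.6250 mm²
Σ(r_i+r_j)·cross = 20046.1250 → first moment M = |Σ|/6 = 3341.0208
R_c = M/A = 3341.0208/295.6250 = 11.3016 mm
θ = 263° = 4.590216 rad
V = θ·R_c·A = 4.590216·11.3016·295.6250 = 15336.007 mm³

Volume = 15336.007 mm³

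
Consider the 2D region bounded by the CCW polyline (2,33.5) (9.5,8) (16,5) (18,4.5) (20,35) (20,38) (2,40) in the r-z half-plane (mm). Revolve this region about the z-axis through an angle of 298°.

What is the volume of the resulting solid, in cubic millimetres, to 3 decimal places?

Volume = 28307.209 mm³

Profile (r,z), 7 vertices: (2,33.5) (9.5,8) (16,5) (18,4.5) (20,35) (20,38) (2,40)
edge 0: (2,33.5)→(9.5,8)  cross = 2·8 − 9.5·33.5 = -302.2500; (r_i+r_j)·cross = 11.5·-302.2500 = -3475.8750
edge 1: (9.5,8)→(16,5)  cross = 9.5·5 − 16·8 = -80.5000; (r_i+r_j)·cross = 25.5·-80.5000 = -2052.7500
edge 2: (16,5)→(18,4.5)  cross = 16·4.5 − 18·5 = -18.0000; (r_i+r_j)·cross = 34·-18.0000 = -612.0000
edge 3: (18,4.5)→(20,35)  cross = 18·35 − 20·4.5 = 540.0000; (r_i+r_j)·cross = 38·540.0000 = 20520.0000
edge 4: (20,35)→(20,38)  cross = 20·38 − 20·35 = 60.0000; (r_i+r_j)·cross = 40·60.0000 = 2400.0000
edge 5: (20,38)→(2,40)  cross = 20·40 − 2·38 = 724.0000; (r_i+r_j)·cross = 22·724.0000 = 15928.0000
edge 6: (2,40)→(2,33.5)  cross = 2·33.5 − 2·40 = -13.0000; (r_i+r_j)·cross = 4·-13.0000 = -52.0000
Σcross = 910.2500 → A = |Σcross|/2 = 455.1250 mm²
Σ(r_i+r_j)·cross = 32655.3750 → first moment M = |Σ|/6 = 5442.5625
R_c = M/A = 5442.5625/455.1250 = 11.9584 mm
θ = 298° = 5.201081 rad
V = θ·R_c·A = 5.201081·11.9584·455.1250 = 28307.209 mm³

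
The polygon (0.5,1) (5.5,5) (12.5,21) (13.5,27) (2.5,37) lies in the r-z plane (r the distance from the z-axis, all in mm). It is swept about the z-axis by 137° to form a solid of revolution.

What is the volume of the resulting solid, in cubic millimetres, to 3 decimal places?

Profile (r,z), 5 vertices: (0.5,1) (5.5,5) (12.5,21) (13.5,27) (2.5,37)
edge 0: (0.5,1)→(5.5,5)  cross = 0.5·5 − 5.5·1 = -3.0000; (r_i+r_j)·cross = 6·-3.0000 = -18.0000
edge 1: (5.5,5)→(12.5,21)  cross = 5.5·21 − 12.5·5 = 53.0000; (r_i+r_j)·cross = 18·53.0000 = 954.0000
edge 2: (12.5,21)→(13.5,27)  cross = 12.5·27 − 13.5·21 = 54.0000; (r_i+r_j)·cross = 26·54.0000 = 1404.0000
edge 3: (13.5,27)→(2.5,37)  cross = 13.5·37 − 2.5·27 = 432.0000; (r_i+r_j)·cross = 16·432.0000 = 6912.0000
edge 4: (2.5,37)→(0.5,1)  cross = 2.5·1 − 0.5·37 = -16.0000; (r_i+r_j)·cross = 3·-16.0000 = -48.0000
Σcross = 520.0000 → A = |Σcross|/2 = 260.0000 mm²
Σ(r_i+r_j)·cross = 9204.0000 → first moment M = |Σ|/6 = 1534.0000
R_c = M/A = 1534.0000/260.0000 = 5.9000 mm
θ = 137° = 2.391101 rad
V = θ·R_c·A = 2.391101·5.9000·260.0000 = 3667.949 mm³

Volume = 3667.949 mm³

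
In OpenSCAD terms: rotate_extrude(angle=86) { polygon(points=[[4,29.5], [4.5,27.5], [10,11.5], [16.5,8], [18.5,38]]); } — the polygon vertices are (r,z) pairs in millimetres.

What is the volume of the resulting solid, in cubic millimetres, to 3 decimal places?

Profile (r,z), 5 vertices: (4,29.5) (4.5,27.5) (10,11.5) (16.5,8) (18.5,38)
edge 0: (4,29.5)→(4.5,27.5)  cross = 4·27.5 − 4.5·29.5 = -22.7500; (r_i+r_j)·cross = 8.5·-22.7500 = -193.3750
edge 1: (4.5,27.5)→(10,11.5)  cross = 4.5·11.5 − 10·27.5 = -223.2500; (r_i+r_j)·cross = 14.5·-223.2500 = -3237.1250
edge 2: (10,11.5)→(16.5,8)  cross = 10·8 − 16.5·11.5 = -109.7500; (r_i+r_j)·cross = 26.5·-109.7500 = -2908.3750
edge 3: (16.5,8)→(18.5,38)  cross = 16.5·38 − 18.5·8 = 479.0000; (r_i+r_j)·cross = 35·479.0000 = 16765.0000
edge 4: (18.5,38)→(4,29.5)  cross = 18.5·29.5 − 4·38 = 393.7500; (r_i+r_j)·cross = 22.5·393.7500 = 8859.3750
Σcross = 517.0000 → A = |Σcross|/2 = 258.5000 mm²
Σ(r_i+r_j)·cross = 19285.5000 → first moment M = |Σ|/6 = 3214.2500
R_c = M/A = 3214.2500/258.5000 = 12.4342 mm
θ = 86° = 1.500983 rad
V = θ·R_c·A = 1.500983·12.4342·258.5000 = 4824.535 mm³

Volume = 4824.535 mm³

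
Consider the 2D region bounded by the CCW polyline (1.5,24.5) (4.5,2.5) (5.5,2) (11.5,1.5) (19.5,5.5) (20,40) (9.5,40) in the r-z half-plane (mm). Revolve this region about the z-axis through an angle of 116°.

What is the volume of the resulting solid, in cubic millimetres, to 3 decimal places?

Volume = 13791.452 mm³

Profile (r,z), 7 vertices: (1.5,24.5) (4.5,2.5) (5.5,2) (11.5,1.5) (19.5,5.5) (20,40) (9.5,40)
edge 0: (1.5,24.5)→(4.5,2.5)  cross = 1.5·2.5 − 4.5·24.5 = -106.5000; (r_i+r_j)·cross = 6·-106.5000 = -639.0000
edge 1: (4.5,2.5)→(5.5,2)  cross = 4.5·2 − 5.5·2.5 = -4.7500; (r_i+r_j)·cross = 10·-4.7500 = -47.5000
edge 2: (5.5,2)→(11.5,1.5)  cross = 5.5·1.5 − 11.5·2 = -14.7500; (r_i+r_j)·cross = 17·-14.7500 = -250.7500
edge 3: (11.5,1.5)→(19.5,5.5)  cross = 11.5·5.5 − 19.5·1.5 = 34.0000; (r_i+r_j)·cross = 31·34.0000 = 1054.0000
edge 4: (19.5,5.5)→(20,40)  cross = 19.5·40 − 20·5.5 = 670.0000; (r_i+r_j)·cross = 39.5·670.0000 = 26465.0000
edge 5: (20,40)→(9.5,40)  cross = 20·40 − 9.5·40 = 420.0000; (r_i+r_j)·cross = 29.5·420.0000 = 12390.0000
edge 6: (9.5,40)→(1.5,24.5)  cross = 9.5·24.5 − 1.5·40 = 172.7500; (r_i+r_j)·cross = 11·172.7500 = 1900.2500
Σcross = 1170.7500 → A = |Σcross|/2 = 585.3750 mm²
Σ(r_i+r_j)·cross = 40872.0000 → first moment M = |Σ|/6 = 6812.0000
R_c = M/A = 6812.0000/585.3750 = 11.6370 mm
θ = 116° = 2.024582 rad
V = θ·R_c·A = 2.024582·11.6370·585.3750 = 13791.452 mm³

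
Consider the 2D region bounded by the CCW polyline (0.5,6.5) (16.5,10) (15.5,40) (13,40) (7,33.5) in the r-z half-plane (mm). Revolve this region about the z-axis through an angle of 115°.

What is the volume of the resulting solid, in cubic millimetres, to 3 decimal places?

Volume = 6890.264 mm³

Profile (r,z), 5 vertices: (0.5,6.5) (16.5,10) (15.5,40) (13,40) (7,33.5)
edge 0: (0.5,6.5)→(16.5,10)  cross = 0.5·10 − 16.5·6.5 = -102.2500; (r_i+r_j)·cross = 17·-102.2500 = -1738.2500
edge 1: (16.5,10)→(15.5,40)  cross = 16.5·40 − 15.5·10 = 505.0000; (r_i+r_j)·cross = 32·505.0000 = 16160.0000
edge 2: (15.5,40)→(13,40)  cross = 15.5·40 − 13·40 = 100.0000; (r_i+r_j)·cross = 28.5·100.0000 = 2850.0000
edge 3: (13,40)→(7,33.5)  cross = 13·33.5 − 7·40 = 155.5000; (r_i+r_j)·cross = 20·155.5000 = 3110.0000
edge 4: (7,33.5)→(0.5,6.5)  cross = 7·6.5 − 0.5·33.5 = 28.7500; (r_i+r_j)·cross = 7.5·28.7500 = 215.6250
Σcross = 687.0000 → A = |Σcross|/2 = 343.5000 mm²
Σ(r_i+r_j)·cross = 20597.3750 → first moment M = |Σ|/6 = 3432.8958
R_c = M/A = 3432.8958/343.5000 = 9.9939 mm
θ = 115° = 2.007129 rad
V = θ·R_c·A = 2.007129·9.9939·343.5000 = 6890.264 mm³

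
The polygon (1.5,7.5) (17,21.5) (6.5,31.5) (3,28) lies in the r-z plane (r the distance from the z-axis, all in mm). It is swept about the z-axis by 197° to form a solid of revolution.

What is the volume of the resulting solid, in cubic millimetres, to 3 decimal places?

Volume = 4745.712 mm³

Profile (r,z), 4 vertices: (1.5,7.5) (17,21.5) (6.5,31.5) (3,28)
edge 0: (1.5,7.5)→(17,21.5)  cross = 1.5·21.5 − 17·7.5 = -95.2500; (r_i+r_j)·cross = 18.5·-95.2500 = -1762.1250
edge 1: (17,21.5)→(6.5,31.5)  cross = 17·31.5 − 6.5·21.5 = 395.7500; (r_i+r_j)·cross = 23.5·395.7500 = 9300.1250
edge 2: (6.5,31.5)→(3,28)  cross = 6.5·28 − 3·31.5 = 87.5000; (r_i+r_j)·cross = 9.5·87.5000 = 831.2500
edge 3: (3,28)→(1.5,7.5)  cross = 3·7.5 − 1.5·28 = -19.5000; (r_i+r_j)·cross = 4.5·-19.5000 = -87.7500
Σcross = 368.5000 → A = |Σcross|/2 = 184.2500 mm²
Σ(r_i+r_j)·cross = 8281.5000 → first moment M = |Σ|/6 = 1380.2500
R_c = M/A = 1380.2500/184.2500 = 7.4912 mm
θ = 197° = 3.438299 rad
V = θ·R_c·A = 3.438299·7.4912·184.2500 = 4745.712 mm³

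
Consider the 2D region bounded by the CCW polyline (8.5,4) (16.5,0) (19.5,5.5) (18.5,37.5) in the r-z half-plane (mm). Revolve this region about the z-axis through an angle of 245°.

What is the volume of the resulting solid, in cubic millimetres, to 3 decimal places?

Profile (r,z), 4 vertices: (8.5,4) (16.5,0) (19.5,5.5) (18.5,37.5)
edge 0: (8.5,4)→(16.5,0)  cross = 8.5·0 − 16.5·4 = -66.0000; (r_i+r_j)·cross = 25·-66.0000 = -1650.0000
edge 1: (16.5,0)→(19.5,5.5)  cross = 16.5·5.5 − 19.5·0 = 90.7500; (r_i+r_j)·cross = 36·90.7500 = 3267.0000
edge 2: (19.5,5.5)→(18.5,37.5)  cross = 19.5·37.5 − 18.5·5.5 = 629.5000; (r_i+r_j)·cross = 38·629.5000 = 23921.0000
edge 3: (18.5,37.5)→(8.5,4)  cross = 18.5·4 − 8.5·37.5 = -244.7500; (r_i+r_j)·cross = 27·-244.7500 = -6608.2500
Σcross = 409.5000 → A = |Σcross|/2 = 204.7500 mm²
Σ(r_i+r_j)·cross = 18929.7500 → first moment M = |Σ|/6 = 3154.9583
R_c = M/A = 3154.9583/204.7500 = 15.4088 mm
θ = 245° = 4.276057 rad
V = θ·R_c·A = 4.276057·15.4088·204.7500 = 13490.781 mm³

Volume = 13490.781 mm³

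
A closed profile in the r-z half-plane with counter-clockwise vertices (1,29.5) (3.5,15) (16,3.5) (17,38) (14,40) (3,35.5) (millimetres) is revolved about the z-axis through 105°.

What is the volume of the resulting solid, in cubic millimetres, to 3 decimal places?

Profile (r,z), 6 vertices: (1,29.5) (3.5,15) (16,3.5) (17,38) (14,40) (3,35.5)
edge 0: (1,29.5)→(3.5,15)  cross = 1·15 − 3.5·29.5 = -88.2500; (r_i+r_j)·cross = 4.5·-88.2500 = -397.1250
edge 1: (3.5,15)→(16,3.5)  cross = 3.5·3.5 − 16·15 = -227.7500; (r_i+r_j)·cross = 19.5·-227.7500 = -4441.1250
edge 2: (16,3.5)→(17,38)  cross = 16·38 − 17·3.5 = 548.5000; (r_i+r_j)·cross = 33·548.5000 = 18100.5000
edge 3: (17,38)→(14,40)  cross = 17·40 − 14·38 = 148.0000; (r_i+r_j)·cross = 31·148.0000 = 4588.0000
edge 4: (14,40)→(3,35.5)  cross = 14·35.5 − 3·40 = 377.0000; (r_i+r_j)·cross = 17·377.0000 = 6409.0000
edge 5: (3,35.5)→(1,29.5)  cross = 3·29.5 − 1·35.5 = 53.0000; (r_i+r_j)·cross = 4·53.0000 = 212.0000
Σcross = 810.5000 → A = |Σcross|/2 = 405.2500 mm²
Σ(r_i+r_j)·cross = 24471.2500 → first moment M = |Σ|/6 = 4078.5417
R_c = M/A = 4078.5417/405.2500 = 10.0643 mm
θ = 105° = 1.832596 rad
V = θ·R_c·A = 1.832596·10.0643·405.2500 = 7474.318 mm³

Volume = 7474.318 mm³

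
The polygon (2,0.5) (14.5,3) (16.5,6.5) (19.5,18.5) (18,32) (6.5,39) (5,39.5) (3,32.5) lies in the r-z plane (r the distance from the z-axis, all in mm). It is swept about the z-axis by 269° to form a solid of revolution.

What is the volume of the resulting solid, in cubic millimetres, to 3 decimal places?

Profile (r,z), 8 vertices: (2,0.5) (14.5,3) (16.5,6.5) (19.5,18.5) (18,32) (6.5,39) (5,39.5) (3,32.5)
edge 0: (2,0.5)→(14.5,3)  cross = 2·3 − 14.5·0.5 = -1.2500; (r_i+r_j)·cross = 16.5·-1.2500 = -20.6250
edge 1: (14.5,3)→(16.5,6.5)  cross = 14.5·6.5 − 16.5·3 = 44.7500; (r_i+r_j)·cross = 31·44.7500 = 1387.2500
edge 2: (16.5,6.5)→(19.5,18.5)  cross = 16.5·18.5 − 19.5·6.5 = 178.5000; (r_i+r_j)·cross = 36·178.5000 = 6426.0000
edge 3: (19.5,18.5)→(18,32)  cross = 19.5·32 − 18·18.5 = 291.0000; (r_i+r_j)·cross = 37.5·291.0000 = 10912.5000
edge 4: (18,32)→(6.5,39)  cross = 18·39 − 6.5·32 = 494.0000; (r_i+r_j)·cross = 24.5·494.0000 = 12103.0000
edge 5: (6.5,39)→(5,39.5)  cross = 6.5·39.5 − 5·39 = 61.7500; (r_i+r_j)·cross = 11.5·61.7500 = 710.1250
edge 6: (5,39.5)→(3,32.5)  cross = 5·32.5 − 3·39.5 = 44.0000; (r_i+r_j)·cross = 8·44.0000 = 352.0000
edge 7: (3,32.5)→(2,0.5)  cross = 3·0.5 − 2·32.5 = -63.5000; (r_i+r_j)·cross = 5·-63.5000 = -317.5000
Σcross = 1049.2500 → A = |Σcross|/2 = 524.6250 mm²
Σ(r_i+r_j)·cross = 31552.7500 → first moment M = |Σ|/6 = 5258.7917
R_c = M/A = 5258.7917/524.6250 = 10.0239 mm
θ = 269° = 4.694936 rad
V = θ·R_c·A = 4.694936·10.0239·524.6250 = 24689.689 mm³

Volume = 24689.689 mm³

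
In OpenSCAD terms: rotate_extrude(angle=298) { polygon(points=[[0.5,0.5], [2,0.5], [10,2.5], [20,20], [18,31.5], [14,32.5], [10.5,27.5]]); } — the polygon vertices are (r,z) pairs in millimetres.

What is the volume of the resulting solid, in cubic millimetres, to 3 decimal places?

Volume = 17635.566 mm³

Profile (r,z), 7 vertices: (0.5,0.5) (2,0.5) (10,2.5) (20,20) (18,31.5) (14,32.5) (10.5,27.5)
edge 0: (0.5,0.5)→(2,0.5)  cross = 0.5·0.5 − 2·0.5 = -0.7500; (r_i+r_j)·cross = 2.5·-0.7500 = -1.8750
edge 1: (2,0.5)→(10,2.5)  cross = 2·2.5 − 10·0.5 = 0.0000; (r_i+r_j)·cross = 12·0.0000 = 0.0000
edge 2: (10,2.5)→(20,20)  cross = 10·20 − 20·2.5 = 150.0000; (r_i+r_j)·cross = 30·150.0000 = 4500.0000
edge 3: (20,20)→(18,31.5)  cross = 20·31.5 − 18·20 = 270.0000; (r_i+r_j)·cross = 38·270.0000 = 10260.0000
edge 4: (18,31.5)→(14,32.5)  cross = 18·32.5 − 14·31.5 = 144.0000; (r_i+r_j)·cross = 32·144.0000 = 4608.0000
edge 5: (14,32.5)→(10.5,27.5)  cross = 14·27.5 − 10.5·32.5 = 43.7500; (r_i+r_j)·cross = 24.5·43.7500 = 1071.8750
edge 6: (10.5,27.5)→(0.5,0.5)  cross = 10.5·0.5 − 0.5·27.5 = -8.5000; (r_i+r_j)·cross = 11·-8.5000 = -93.5000
Σcross = 598.5000 → A = |Σcross|/2 = 299.2500 mm²
Σ(r_i+r_j)·cross = 20344.5000 → first moment M = |Σ|/6 = 3390.7500
R_c = M/A = 3390.7500/299.2500 = 11.3308 mm
θ = 298° = 5.201081 rad
V = θ·R_c·A = 5.201081·11.3308·299.2500 = 17635.566 mm³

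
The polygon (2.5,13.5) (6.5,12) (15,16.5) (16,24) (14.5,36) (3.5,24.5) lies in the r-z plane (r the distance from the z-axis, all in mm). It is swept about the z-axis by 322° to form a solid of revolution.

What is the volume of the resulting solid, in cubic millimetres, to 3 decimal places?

Profile (r,z), 6 vertices: (2.5,13.5) (6.5,12) (15,16.5) (16,24) (14.5,36) (3.5,24.5)
edge 0: (2.5,13.5)→(6.5,12)  cross = 2.5·12 − 6.5·13.5 = -57.7500; (r_i+r_j)·cross = 9·-57.7500 = -519.7500
edge 1: (6.5,12)→(15,16.5)  cross = 6.5·16.5 − 15·12 = -72.7500; (r_i+r_j)·cross = 21.5·-72.7500 = -1564.1250
edge 2: (15,16.5)→(16,24)  cross = 15·24 − 16·16.5 = 96.0000; (r_i+r_j)·cross = 31·96.0000 = 2976.0000
edge 3: (16,24)→(14.5,36)  cross = 16·36 − 14.5·24 = 228.0000; (r_i+r_j)·cross = 30.5·228.0000 = 6954.0000
edge 4: (14.5,36)→(3.5,24.5)  cross = 14.5·24.5 − 3.5·36 = 229.2500; (r_i+r_j)·cross = 18·229.2500 = 4126.5000
edge 5: (3.5,24.5)→(2.5,13.5)  cross = 3.5·13.5 − 2.5·24.5 = -14.0000; (r_i+r_j)·cross = 6·-14.0000 = -84.0000
Σcross = 408.7500 → A = |Σcross|/2 = 204.3750 mm²
Σ(r_i+r_j)·cross = 11888.6250 → first moment M = |Σ|/6 = 1981.4375
R_c = M/A = 1981.4375/204.3750 = 9.6951 mm
θ = 322° = 5.619960 rad
V = θ·R_c·A = 5.619960·9.6951·204.3750 = 11135.600 mm³

Volume = 11135.600 mm³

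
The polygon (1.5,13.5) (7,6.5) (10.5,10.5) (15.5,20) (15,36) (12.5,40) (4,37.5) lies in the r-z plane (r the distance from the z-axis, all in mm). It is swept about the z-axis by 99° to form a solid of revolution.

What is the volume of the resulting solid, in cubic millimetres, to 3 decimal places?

Volume = 5090.323 mm³

Profile (r,z), 7 vertices: (1.5,13.5) (7,6.5) (10.5,10.5) (15.5,20) (15,36) (12.5,40) (4,37.5)
edge 0: (1.5,13.5)→(7,6.5)  cross = 1.5·6.5 − 7·13.5 = -84.7500; (r_i+r_j)·cross = 8.5·-84.7500 = -720.3750
edge 1: (7,6.5)→(10.5,10.5)  cross = 7·10.5 − 10.5·6.5 = 5.2500; (r_i+r_j)·cross = 17.5·5.2500 = 91.8750
edge 2: (10.5,10.5)→(15.5,20)  cross = 10.5·20 − 15.5·10.5 = 47.2500; (r_i+r_j)·cross = 26·47.2500 = 1228.5000
edge 3: (15.5,20)→(15,36)  cross = 15.5·36 − 15·20 = 258.0000; (r_i+r_j)·cross = 30.5·258.0000 = 7869.0000
edge 4: (15,36)→(12.5,40)  cross = 15·40 − 12.5·36 = 150.0000; (r_i+r_j)·cross = 27.5·150.0000 = 4125.0000
edge 5: (12.5,40)→(4,37.5)  cross = 12.5·37.5 − 4·40 = 308.7500; (r_i+r_j)·cross = 16.5·308.7500 = 5094.3750
edge 6: (4,37.5)→(1.5,13.5)  cross = 4·13.5 − 1.5·37.5 = -2.2500; (r_i+r_j)·cross = 5.5·-2.2500 = -12.3750
Σcross = 682.2500 → A = |Σcross|/2 = 341.1250 mm²
Σ(r_i+r_j)·cross = 17676.0000 → first moment M = |Σ|/6 = 2946.0000
R_c = M/A = 2946.0000/341.1250 = 8.6361 mm
θ = 99° = 1.727876 rad
V = θ·R_c·A = 1.727876·8.6361·341.1250 = 5090.323 mm³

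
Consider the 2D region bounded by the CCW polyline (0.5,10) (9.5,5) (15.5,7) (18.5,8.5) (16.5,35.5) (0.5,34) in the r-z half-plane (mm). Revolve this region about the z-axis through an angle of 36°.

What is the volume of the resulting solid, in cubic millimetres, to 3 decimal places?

Volume = 2741.275 mm³

Profile (r,z), 6 vertices: (0.5,10) (9.5,5) (15.5,7) (18.5,8.5) (16.5,35.5) (0.5,34)
edge 0: (0.5,10)→(9.5,5)  cross = 0.5·5 − 9.5·10 = -92.5000; (r_i+r_j)·cross = 10·-92.5000 = -925.0000
edge 1: (9.5,5)→(15.5,7)  cross = 9.5·7 − 15.5·5 = -11.0000; (r_i+r_j)·cross = 25·-11.0000 = -275.0000
edge 2: (15.5,7)→(18.5,8.5)  cross = 15.5·8.5 − 18.5·7 = 2.2500; (r_i+r_j)·cross = 34·2.2500 = 76.5000
edge 3: (18.5,8.5)→(16.5,35.5)  cross = 18.5·35.5 − 16.5·8.5 = 516.5000; (r_i+r_j)·cross = 35·516.5000 = 18077.5000
edge 4: (16.5,35.5)→(0.5,34)  cross = 16.5·34 − 0.5·35.5 = 543.2500; (r_i+r_j)·cross = 17·543.2500 = 9235.2500
edge 5: (0.5,34)→(0.5,10)  cross = 0.5·10 − 0.5·34 = -12.0000; (r_i+r_j)·cross = 1·-12.0000 = -12.0000
Σcross = 946.5000 → A = |Σcross|/2 = 473.2500 mm²
Σ(r_i+r_j)·cross = 26177.2500 → first moment M = |Σ|/6 = 4362.8750
R_c = M/A = 4362.8750/473.2500 = 9.2190 mm
θ = 36° = 0.628319 rad
V = θ·R_c·A = 0.628319·9.2190·473.2500 = 2741.275 mm³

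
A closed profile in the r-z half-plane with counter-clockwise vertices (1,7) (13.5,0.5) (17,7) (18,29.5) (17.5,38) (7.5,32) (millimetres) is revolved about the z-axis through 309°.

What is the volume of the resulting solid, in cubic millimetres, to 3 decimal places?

Profile (r,z), 6 vertices: (1,7) (13.5,0.5) (17,7) (18,29.5) (17.5,38) (7.5,32)
edge 0: (1,7)→(13.5,0.5)  cross = 1·0.5 − 13.5·7 = -94.0000; (r_i+r_j)·cross = 14.5·-94.0000 = -1363.0000
edge 1: (13.5,0.5)→(17,7)  cross = 13.5·7 − 17·0.5 = 86.0000; (r_i+r_j)·cross = 30.5·86.0000 = 2623.0000
edge 2: (17,7)→(18,29.5)  cross = 17·29.5 − 18·7 = 375.5000; (r_i+r_j)·cross = 35·375.5000 = 13142.5000
edge 3: (18,29.5)→(17.5,38)  cross = 18·38 − 17.5·29.5 = 167.7500; (r_i+r_j)·cross = 35.5·167.7500 = 5955.1250
edge 4: (17.5,38)→(7.5,32)  cross = 17.5·32 − 7.5·38 = 275.0000; (r_i+r_j)·cross = 25·275.0000 = 6875.0000
edge 5: (7.5,32)→(1,7)  cross = 7.5·7 − 1·32 = 20.5000; (r_i+r_j)·cross = 8.5·20.5000 = 174.2500
Σcross = 830.7500 → A = |Σcross|/2 = 415.3750 mm²
Σ(r_i+r_j)·cross = 27406.8750 → first moment M = |Σ|/6 = 4567.8125
R_c = M/A = 4567.8125/415.3750 = 10.9968 mm
θ = 309° = 5.393067 rad
V = θ·R_c·A = 5.393067·10.9968·415.3750 = 24634.521 mm³

Volume = 24634.521 mm³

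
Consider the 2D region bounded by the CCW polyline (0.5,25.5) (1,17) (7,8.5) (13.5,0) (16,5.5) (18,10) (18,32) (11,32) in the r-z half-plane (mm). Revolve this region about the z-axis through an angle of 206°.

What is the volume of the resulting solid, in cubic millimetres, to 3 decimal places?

Volume = 14858.650 mm³

Profile (r,z), 8 vertices: (0.5,25.5) (1,17) (7,8.5) (13.5,0) (16,5.5) (18,10) (18,32) (11,32)
edge 0: (0.5,25.5)→(1,17)  cross = 0.5·17 − 1·25.5 = -17.0000; (r_i+r_j)·cross = 1.5·-17.0000 = -25.5000
edge 1: (1,17)→(7,8.5)  cross = 1·8.5 − 7·17 = -110.5000; (r_i+r_j)·cross = 8·-110.5000 = -884.0000
edge 2: (7,8.5)→(13.5,0)  cross = 7·0 − 13.5·8.5 = -114.7500; (r_i+r_j)·cross = 20.5·-114.7500 = -2352.3750
edge 3: (13.5,0)→(16,5.5)  cross = 13.5·5.5 − 16·0 = 74.2500; (r_i+r_j)·cross = 29.5·74.2500 = 2190.3750
edge 4: (16,5.5)→(18,10)  cross = 16·10 − 18·5.5 = 61.0000; (r_i+r_j)·cross = 34·61.0000 = 2074.0000
edge 5: (18,10)→(18,32)  cross = 18·32 − 18·10 = 396.0000; (r_i+r_j)·cross = 36·396.0000 = 14256.0000
edge 6: (18,32)→(11,32)  cross = 18·32 − 11·32 = 224.0000; (r_i+r_j)·cross = 29·224.0000 = 6496.0000
edge 7: (11,32)→(0.5,25.5)  cross = 11·25.5 − 0.5·32 = 264.5000; (r_i+r_j)·cross = 11.5·264.5000 = 3041.7500
Σcross = 777.5000 → A = |Σcross|/2 = 388.7500 mm²
Σ(r_i+r_j)·cross = 24796.2500 → first moment M = |Σ|/6 = 4132.7083
R_c = M/A = 4132.7083/388.7500 = 10.6308 mm
θ = 206° = 3.595378 rad
V = θ·R_c·A = 3.595378·10.6308·388.7500 = 14858.650 mm³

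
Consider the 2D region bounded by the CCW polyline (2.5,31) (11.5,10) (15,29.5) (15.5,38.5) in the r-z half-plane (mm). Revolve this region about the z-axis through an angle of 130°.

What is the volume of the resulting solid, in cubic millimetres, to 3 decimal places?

Volume = 4143.913 mm³

Profile (r,z), 4 vertices: (2.5,31) (11.5,10) (15,29.5) (15.5,38.5)
edge 0: (2.5,31)→(11.5,10)  cross = 2.5·10 − 11.5·31 = -331.5000; (r_i+r_j)·cross = 14·-331.5000 = -4641.0000
edge 1: (11.5,10)→(15,29.5)  cross = 11.5·29.5 − 15·10 = 189.2500; (r_i+r_j)·cross = 26.5·189.2500 = 5015.1250
edge 2: (15,29.5)→(15.5,38.5)  cross = 15·38.5 − 15.5·29.5 = 120.2500; (r_i+r_j)·cross = 30.5·120.2500 = 3667.6250
edge 3: (15.5,38.5)→(2.5,31)  cross = 15.5·31 − 2.5·38.5 = 384.2500; (r_i+r_j)·cross = 18·384.2500 = 6916.5000
Σcross = 362.2500 → A = |Σcross|/2 = 181.1250 mm²
Σ(r_i+r_j)·cross = 10958.2500 → first moment M = |Σ|/6 = 1826.3750
R_c = M/A = 1826.3750/181.1250 = 10.0835 mm
θ = 130° = 2.268928 rad
V = θ·R_c·A = 2.268928·10.0835·181.1250 = 4143.913 mm³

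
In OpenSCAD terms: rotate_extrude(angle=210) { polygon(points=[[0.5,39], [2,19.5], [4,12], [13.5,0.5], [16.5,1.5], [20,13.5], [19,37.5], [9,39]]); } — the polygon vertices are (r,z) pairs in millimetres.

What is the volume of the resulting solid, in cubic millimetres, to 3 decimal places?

Volume = 23087.346 mm³

Profile (r,z), 8 vertices: (0.5,39) (2,19.5) (4,12) (13.5,0.5) (16.5,1.5) (20,13.5) (19,37.5) (9,39)
edge 0: (0.5,39)→(2,19.5)  cross = 0.5·19.5 − 2·39 = -68.2500; (r_i+r_j)·cross = 2.5·-68.2500 = -170.6250
edge 1: (2,19.5)→(4,12)  cross = 2·12 − 4·19.5 = -54.0000; (r_i+r_j)·cross = 6·-54.0000 = -324.0000
edge 2: (4,12)→(13.5,0.5)  cross = 4·0.5 − 13.5·12 = -160.0000; (r_i+r_j)·cross = 17.5·-160.0000 = -2800.0000
edge 3: (13.5,0.5)→(16.5,1.5)  cross = 13.5·1.5 − 16.5·0.5 = 12.0000; (r_i+r_j)·cross = 30·12.0000 = 360.0000
edge 4: (16.5,1.5)→(20,13.5)  cross = 16.5·13.5 − 20·1.5 = 192.7500; (r_i+r_j)·cross = 36.5·192.7500 = 7035.3750
edge 5: (20,13.5)→(19,37.5)  cross = 20·37.5 − 19·13.5 = 493.5000; (r_i+r_j)·cross = 39·493.5000 = 19246.5000
edge 6: (19,37.5)→(9,39)  cross = 19·39 − 9·37.5 = 403.5000; (r_i+r_j)·cross = 28·403.5000 = 11298.0000
edge 7: (9,39)→(0.5,39)  cross = 9·39 − 0.5·39 = 331.5000; (r_i+r_j)·cross = 9.5·331.5000 = 3149.2500
Σcross = 1151.0000 → A = |Σcross|/2 = 575.5000 mm²
Σ(r_i+r_j)·cross = 37794.5000 → first moment M = |Σ|/6 = 6299.0833
R_c = M/A = 6299.0833/575.5000 = 10.9454 mm
θ = 210° = 3.665191 rad
V = θ·R_c·A = 3.665191·10.9454·575.5000 = 23087.346 mm³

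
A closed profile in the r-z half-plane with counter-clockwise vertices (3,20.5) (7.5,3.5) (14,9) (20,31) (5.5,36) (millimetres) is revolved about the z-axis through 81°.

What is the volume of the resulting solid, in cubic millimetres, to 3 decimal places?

Profile (r,z), 5 vertices: (3,20.5) (7.5,3.5) (14,9) (20,31) (5.5,36)
edge 0: (3,20.5)→(7.5,3.5)  cross = 3·3.5 − 7.5·20.5 = -143.2500; (r_i+r_j)·cross = 10.5·-143.2500 = -1504.1250
edge 1: (7.5,3.5)→(14,9)  cross = 7.5·9 − 14·3.5 = 18.5000; (r_i+r_j)·cross = 21.5·18.5000 = 397.7500
edge 2: (14,9)→(20,31)  cross = 14·31 − 20·9 = 254.0000; (r_i+r_j)·cross = 34·254.0000 = 8636.0000
edge 3: (20,31)→(5.5,36)  cross = 20·36 − 5.5·31 = 549.5000; (r_i+r_j)·cross = 25.5·549.5000 = 14012.2500
edge 4: (5.5,36)→(3,20.5)  cross = 5.5·20.5 − 3·36 = 4.7500; (r_i+r_j)·cross = 8.5·4.7500 = 40.3750
Σcross = 683.5000 → A = |Σcross|/2 = 341.7500 mm²
Σ(r_i+r_j)·cross = 21582.2500 → first moment M = |Σ|/6 = 3597.0417
R_c = M/A = 3597.0417/341.7500 = 10.5254 mm
θ = 81° = 1.413717 rad
V = θ·R_c·A = 1.413717·10.5254·341.7500 = 5085.198 mm³

Volume = 5085.198 mm³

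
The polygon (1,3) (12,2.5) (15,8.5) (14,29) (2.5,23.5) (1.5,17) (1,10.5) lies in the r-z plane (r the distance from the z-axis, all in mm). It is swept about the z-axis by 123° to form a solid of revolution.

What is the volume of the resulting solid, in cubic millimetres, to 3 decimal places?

Volume = 5264.246 mm³

Profile (r,z), 7 vertices: (1,3) (12,2.5) (15,8.5) (14,29) (2.5,23.5) (1.5,17) (1,10.5)
edge 0: (1,3)→(12,2.5)  cross = 1·2.5 − 12·3 = -33.5000; (r_i+r_j)·cross = 13·-33.5000 = -435.5000
edge 1: (12,2.5)→(15,8.5)  cross = 12·8.5 − 15·2.5 = 64.5000; (r_i+r_j)·cross = 27·64.5000 = 1741.5000
edge 2: (15,8.5)→(14,29)  cross = 15·29 − 14·8.5 = 316.0000; (r_i+r_j)·cross = 29·316.0000 = 9164.0000
edge 3: (14,29)→(2.5,23.5)  cross = 14·23.5 − 2.5·29 = 256.5000; (r_i+r_j)·cross = 16.5·256.5000 = 4232.2500
edge 4: (2.5,23.5)→(1.5,17)  cross = 2.5·17 − 1.5·23.5 = 7.2500; (r_i+r_j)·cross = 4·7.2500 = 29.0000
edge 5: (1.5,17)→(1,10.5)  cross = 1.5·10.5 − 1·17 = -1.2500; (r_i+r_j)·cross = 2.5·-1.2500 = -3.1250
edge 6: (1,10.5)→(1,3)  cross = 1·3 − 1·10.5 = -7.5000; (r_i+r_j)·cross = 2·-7.5000 = -15.0000
Σcross = 602.0000 → A = |Σcross|/2 = 301.0000 mm²
Σ(r_i+r_j)·cross = 14713.1250 → first moment M = |Σ|/6 = 2452.1875
R_c = M/A = 2452.1875/301.0000 = 8.1468 mm
θ = 123° = 2.146755 rad
V = θ·R_c·A = 2.146755·8.1468·301.0000 = 5264.246 mm³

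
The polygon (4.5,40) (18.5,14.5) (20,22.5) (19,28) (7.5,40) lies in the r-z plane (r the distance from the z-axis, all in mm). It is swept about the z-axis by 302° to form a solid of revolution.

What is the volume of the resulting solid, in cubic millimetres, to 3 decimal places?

Volume = 9245.039 mm³

Profile (r,z), 5 vertices: (4.5,40) (18.5,14.5) (20,22.5) (19,28) (7.5,40)
edge 0: (4.5,40)→(18.5,14.5)  cross = 4.5·14.5 − 18.5·40 = -674.7500; (r_i+r_j)·cross = 23·-674.7500 = -15519.2500
edge 1: (18.5,14.5)→(20,22.5)  cross = 18.5·22.5 − 20·14.5 = 126.2500; (r_i+r_j)·cross = 38.5·126.2500 = 4860.6250
edge 2: (20,22.5)→(19,28)  cross = 20·28 − 19·22.5 = 132.5000; (r_i+r_j)·cross = 39·132.5000 = 5167.5000
edge 3: (19,28)→(7.5,40)  cross = 19·40 − 7.5·28 = 550.0000; (r_i+r_j)·cross = 26.5·550.0000 = 14575.0000
edge 4: (7.5,40)→(4.5,40)  cross = 7.5·40 − 4.5·40 = 120.0000; (r_i+r_j)·cross = 12·120.0000 = 1440.0000
Σcross = 254.0000 → A = |Σcross|/2 = 127.0000 mm²
Σ(r_i+r_j)·cross = 10523.8750 → first moment M = |Σ|/6 = 1753.9792
R_c = M/A = 1753.9792/127.0000 = 13.8109 mm
θ = 302° = 5.270894 rad
V = θ·R_c·A = 5.270894·13.8109·127.0000 = 9245.039 mm³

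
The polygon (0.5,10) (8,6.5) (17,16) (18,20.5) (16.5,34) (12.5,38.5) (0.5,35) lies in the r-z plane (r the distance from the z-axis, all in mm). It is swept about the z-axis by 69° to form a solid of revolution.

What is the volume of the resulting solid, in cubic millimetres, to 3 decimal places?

Volume = 4590.102 mm³

Profile (r,z), 7 vertices: (0.5,10) (8,6.5) (17,16) (18,20.5) (16.5,34) (12.5,38.5) (0.5,35)
edge 0: (0.5,10)→(8,6.5)  cross = 0.5·6.5 − 8·10 = -76.7500; (r_i+r_j)·cross = 8.5·-76.7500 = -652.3750
edge 1: (8,6.5)→(17,16)  cross = 8·16 − 17·6.5 = 17.5000; (r_i+r_j)·cross = 25·17.5000 = 437.5000
edge 2: (17,16)→(18,20.5)  cross = 17·20.5 − 18·16 = 60.5000; (r_i+r_j)·cross = 35·60.5000 = 2117.5000
edge 3: (18,20.5)→(16.5,34)  cross = 18·34 − 16.5·20.5 = 273.7500; (r_i+r_j)·cross = 34.5·273.7500 = 9444.3750
edge 4: (16.5,34)→(12.5,38.5)  cross = 16.5·38.5 − 12.5·34 = 210.2500; (r_i+r_j)·cross = 29·210.2500 = 6097.2500
edge 5: (12.5,38.5)→(0.5,35)  cross = 12.5·35 − 0.5·38.5 = 418.2500; (r_i+r_j)·cross = 13·418.2500 = 5437.2500
edge 6: (0.5,35)→(0.5,10)  cross = 0.5·10 − 0.5·35 = -12.5000; (r_i+r_j)·cross = 1·-12.5000 = -12.5000
Σcross = 891.0000 → A = |Σcross|/2 = 445.5000 mm²
Σ(r_i+r_j)·cross = 22869.0000 → first moment M = |Σ|/6 = 3811.5000
R_c = M/A = 3811.5000/445.5000 = 8.5556 mm
θ = 69° = 1.204277 rad
V = θ·R_c·A = 1.204277·8.5556·445.5000 = 4590.102 mm³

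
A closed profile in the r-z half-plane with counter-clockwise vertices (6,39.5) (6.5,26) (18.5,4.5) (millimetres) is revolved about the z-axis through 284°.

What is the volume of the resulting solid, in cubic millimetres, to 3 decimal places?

Profile (r,z), 3 vertices: (6,39.5) (6.5,26) (18.5,4.5)
edge 0: (6,39.5)→(6.5,26)  cross = 6·26 − 6.5·39.5 = -100.7500; (r_i+r_j)·cross = 12.5·-100.7500 = -1259.3750
edge 1: (6.5,26)→(18.5,4.5)  cross = 6.5·4.5 − 18.5·26 = -451.7500; (r_i+r_j)·cross = 25·-451.7500 = -11293.7500
edge 2: (18.5,4.5)→(6,39.5)  cross = 18.5·39.5 − 6·4.5 = 703.7500; (r_i+r_j)·cross = 24.5·703.7500 = 17241.8750
Σcross = 151.2500 → A = |Σcross|/2 = 75.6250 mm²
Σ(r_i+r_j)·cross = 4688.7500 → first moment M = |Σ|/6 = 781.4583
R_c = M/A = 781.4583/75.6250 = 10.3333 mm
θ = 284° = 4.956735 rad
V = θ·R_c·A = 4.956735·10.3333·75.6250 = 3873.482 mm³

Volume = 3873.482 mm³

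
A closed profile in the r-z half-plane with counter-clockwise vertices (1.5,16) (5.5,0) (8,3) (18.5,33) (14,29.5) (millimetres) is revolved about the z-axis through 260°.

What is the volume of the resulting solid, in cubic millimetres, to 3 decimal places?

Volume = 8047.131 mm³

Profile (r,z), 5 vertices: (1.5,16) (5.5,0) (8,3) (18.5,33) (14,29.5)
edge 0: (1.5,16)→(5.5,0)  cross = 1.5·0 − 5.5·16 = -88.0000; (r_i+r_j)·cross = 7·-88.0000 = -616.0000
edge 1: (5.5,0)→(8,3)  cross = 5.5·3 − 8·0 = 16.5000; (r_i+r_j)·cross = 13.5·16.5000 = 222.7500
edge 2: (8,3)→(18.5,33)  cross = 8·33 − 18.5·3 = 208.5000; (r_i+r_j)·cross = 26.5·208.5000 = 5525.2500
edge 3: (18.5,33)→(14,29.5)  cross = 18.5·29.5 − 14·33 = 83.7500; (r_i+r_j)·cross = 32.5·83.7500 = 2721.8750
edge 4: (14,29.5)→(1.5,16)  cross = 14·16 − 1.5·29.5 = 179.7500; (r_i+r_j)·cross = 15.5·179.7500 = 2786.1250
Σcross = 400.5000 → A = |Σcross|/2 = 200.2500 mm²
Σ(r_i+r_j)·cross = 10640.0000 → first moment M = |Σ|/6 = 1773.3333
R_c = M/A = 1773.3333/200.2500 = 8.8556 mm
θ = 260° = 4.537856 rad
V = θ·R_c·A = 4.537856·8.8556·200.2500 = 8047.131 mm³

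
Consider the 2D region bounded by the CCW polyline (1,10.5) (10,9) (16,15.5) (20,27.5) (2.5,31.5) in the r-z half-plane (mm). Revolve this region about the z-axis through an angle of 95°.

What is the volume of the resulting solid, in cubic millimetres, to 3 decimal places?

Volume = 4565.130 mm³

Profile (r,z), 5 vertices: (1,10.5) (10,9) (16,15.5) (20,27.5) (2.5,31.5)
edge 0: (1,10.5)→(10,9)  cross = 1·9 − 10·10.5 = -96.0000; (r_i+r_j)·cross = 11·-96.0000 = -1056.0000
edge 1: (10,9)→(16,15.5)  cross = 10·15.5 − 16·9 = 11.0000; (r_i+r_j)·cross = 26·11.0000 = 286.0000
edge 2: (16,15.5)→(20,27.5)  cross = 16·27.5 − 20·15.5 = 130.0000; (r_i+r_j)·cross = 36·130.0000 = 4680.0000
edge 3: (20,27.5)→(2.5,31.5)  cross = 20·31.5 − 2.5·27.5 = 561.2500; (r_i+r_j)·cross = 22.5·561.2500 = 12628.1250
edge 4: (2.5,31.5)→(1,10.5)  cross = 2.5·10.5 − 1·31.5 = -5.2500; (r_i+r_j)·cross = 3.5·-5.2500 = -18.3750
Σcross = 601.0000 → A = |Σcross|/2 = 300.5000 mm²
Σ(r_i+r_j)·cross = 16519.7500 → first moment M = |Σ|/6 = 2753.2917
R_c = M/A = 2753.2917/300.5000 = 9.1624 mm
θ = 95° = 1.658063 rad
V = θ·R_c·A = 1.658063·9.1624·300.5000 = 4565.130 mm³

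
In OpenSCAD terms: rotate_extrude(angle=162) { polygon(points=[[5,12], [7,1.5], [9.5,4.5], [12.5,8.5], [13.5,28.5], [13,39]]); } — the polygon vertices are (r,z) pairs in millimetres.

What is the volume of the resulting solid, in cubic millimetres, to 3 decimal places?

Volume = 4531.728 mm³

Profile (r,z), 6 vertices: (5,12) (7,1.5) (9.5,4.5) (12.5,8.5) (13.5,28.5) (13,39)
edge 0: (5,12)→(7,1.5)  cross = 5·1.5 − 7·12 = -76.5000; (r_i+r_j)·cross = 12·-76.5000 = -918.0000
edge 1: (7,1.5)→(9.5,4.5)  cross = 7·4.5 − 9.5·1.5 = 17.2500; (r_i+r_j)·cross = 16.5·17.2500 = 284.6250
edge 2: (9.5,4.5)→(12.5,8.5)  cross = 9.5·8.5 − 12.5·4.5 = 24.5000; (r_i+r_j)·cross = 22·24.5000 = 539.0000
edge 3: (12.5,8.5)→(13.5,28.5)  cross = 12.5·28.5 − 13.5·8.5 = 241.5000; (r_i+r_j)·cross = 26·241.5000 = 6279.0000
edge 4: (13.5,28.5)→(13,39)  cross = 13.5·39 − 13·28.5 = 156.0000; (r_i+r_j)·cross = 26.5·156.0000 = 4134.0000
edge 5: (13,39)→(5,12)  cross = 13·12 − 5·39 = -39.0000; (r_i+r_j)·cross = 18·-39.0000 = -702.0000
Σcross = 323.7500 → A = |Σcross|/2 = 161.8750 mm²
Σ(r_i+r_j)·cross = 9616.6250 → first moment M = |Σ|/6 = 1602.7708
R_c = M/A = 1602.7708/161.8750 = 9.9013 mm
θ = 162° = 2.827433 rad
V = θ·R_c·A = 2.827433·9.9013·161.8750 = 4531.728 mm³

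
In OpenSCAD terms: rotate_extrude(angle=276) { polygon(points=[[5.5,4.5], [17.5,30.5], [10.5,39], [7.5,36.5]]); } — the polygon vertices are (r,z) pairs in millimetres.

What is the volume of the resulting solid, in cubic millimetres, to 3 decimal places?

Profile (r,z), 4 vertices: (5.5,4.5) (17.5,30.5) (10.5,39) (7.5,36.5)
edge 0: (5.5,4.5)→(17.5,30.5)  cross = 5.5·30.5 − 17.5·4.5 = 89.0000; (r_i+r_j)·cross = 23·89.0000 = 2047.0000
edge 1: (17.5,30.5)→(10.5,39)  cross = 17.5·39 − 10.5·30.5 = 362.2500; (r_i+r_j)·cross = 28·362.2500 = 10143.0000
edge 2: (10.5,39)→(7.5,36.5)  cross = 10.5·36.5 − 7.5·39 = 90.7500; (r_i+r_j)·cross = 18·90.7500 = 1633.5000
edge 3: (7.5,36.5)→(5.5,4.5)  cross = 7.5·4.5 − 5.5·36.5 = -167.0000; (r_i+r_j)·cross = 13·-167.0000 = -2171.0000
Σcross = 375.0000 → A = |Σcross|/2 = 187.5000 mm²
Σ(r_i+r_j)·cross = 11652.5000 → first moment M = |Σ|/6 = 1942.0833
R_c = M/A = 1942.0833/187.5000 = 10.3578 mm
θ = 276° = 4.817109 rad
V = θ·R_c·A = 4.817109·10.3578·187.5000 = 9355.227 mm³

Volume = 9355.227 mm³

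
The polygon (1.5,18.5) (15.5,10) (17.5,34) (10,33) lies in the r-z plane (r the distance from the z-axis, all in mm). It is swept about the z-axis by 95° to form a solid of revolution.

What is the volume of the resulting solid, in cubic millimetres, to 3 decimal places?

Profile (r,z), 4 vertices: (1.5,18.5) (15.5,10) (17.5,34) (10,33)
edge 0: (1.5,18.5)→(15.5,10)  cross = 1.5·10 − 15.5·18.5 = -271.7500; (r_i+r_j)·cross = 17·-271.7500 = -4619.7500
edge 1: (15.5,10)→(17.5,34)  cross = 15.5·34 − 17.5·10 = 352.0000; (r_i+r_j)·cross = 33·352.0000 = 11616.0000
edge 2: (17.5,34)→(10,33)  cross = 17.5·33 − 10·34 = 237.5000; (r_i+r_j)·cross = 27.5·237.5000 = 6531.2500
edge 3: (10,33)→(1.5,18.5)  cross = 10·18.5 − 1.5·33 = 135.5000; (r_i+r_j)·cross = 11.5·135.5000 = 1558.2500
Σcross = 453.2500 → A = |Σcross|/2 = 226.6250 mm²
Σ(r_i+r_j)·cross = 15085.7500 → first moment M = |Σ|/6 = 2514.2917
R_c = M/A = 2514.2917/226.6250 = 11.0945 mm
θ = 95° = 1.658063 rad
V = θ·R_c·A = 1.658063·11.0945·226.6250 = 4168.853 mm³

Volume = 4168.853 mm³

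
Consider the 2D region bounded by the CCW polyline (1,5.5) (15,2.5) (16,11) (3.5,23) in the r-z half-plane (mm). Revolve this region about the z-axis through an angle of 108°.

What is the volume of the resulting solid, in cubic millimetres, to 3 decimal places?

Profile (r,z), 4 vertices: (1,5.5) (15,2.5) (16,11) (3.5,23)
edge 0: (1,5.5)→(15,2.5)  cross = 1·2.5 − 15·5.5 = -80.0000; (r_i+r_j)·cross = 16·-80.0000 = -1280.0000
edge 1: (15,2.5)→(16,11)  cross = 15·11 − 16·2.5 = 125.0000; (r_i+r_j)·cross = 31·125.0000 = 3875.0000
edge 2: (16,11)→(3.5,23)  cross = 16·23 − 3.5·11 = 329.5000; (r_i+r_j)·cross = 19.5·329.5000 = 6425.2500
edge 3: (3.5,23)→(1,5.5)  cross = 3.5·5.5 − 1·23 = -3.7500; (r_i+r_j)·cross = 4.5·-3.7500 = -16.8750
Σcross = 370.7500 → A = |Σcross|/2 = 185.3750 mm²
Σ(r_i+r_j)·cross = 9003.3750 → first moment M = |Σ|/6 = 1500.5625
R_c = M/A = 1500.5625/185.3750 = 8.0947 mm
θ = 108° = 1.884956 rad
V = θ·R_c·A = 1.884956·8.0947·185.3750 = 2828.494 mm³

Volume = 2828.494 mm³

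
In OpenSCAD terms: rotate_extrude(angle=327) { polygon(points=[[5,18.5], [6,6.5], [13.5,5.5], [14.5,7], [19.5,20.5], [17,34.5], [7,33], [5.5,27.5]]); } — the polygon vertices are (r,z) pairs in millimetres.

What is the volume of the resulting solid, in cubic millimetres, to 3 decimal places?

Volume = 22079.952 mm³

Profile (r,z), 8 vertices: (5,18.5) (6,6.5) (13.5,5.5) (14.5,7) (19.5,20.5) (17,34.5) (7,33) (5.5,27.5)
edge 0: (5,18.5)→(6,6.5)  cross = 5·6.5 − 6·18.5 = -78.5000; (r_i+r_j)·cross = 11·-78.5000 = -863.5000
edge 1: (6,6.5)→(13.5,5.5)  cross = 6·5.5 − 13.5·6.5 = -54.7500; (r_i+r_j)·cross = 19.5·-54.7500 = -1067.6250
edge 2: (13.5,5.5)→(14.5,7)  cross = 13.5·7 − 14.5·5.5 = 14.7500; (r_i+r_j)·cross = 28·14.7500 = 413.0000
edge 3: (14.5,7)→(19.5,20.5)  cross = 14.5·20.5 − 19.5·7 = 160.7500; (r_i+r_j)·cross = 34·160.7500 = 5465.5000
edge 4: (19.5,20.5)→(17,34.5)  cross = 19.5·34.5 − 17·20.5 = 324.2500; (r_i+r_j)·cross = 36.5·324.2500 = 11835.1250
edge 5: (17,34.5)→(7,33)  cross = 17·33 − 7·34.5 = 319.5000; (r_i+r_j)·cross = 24·319.5000 = 7668.0000
edge 6: (7,33)→(5.5,27.5)  cross = 7·27.5 − 5.5·33 = 11.0000; (r_i+r_j)·cross = 12.5·11.0000 = 137.5000
edge 7: (5.5,27.5)→(5,18.5)  cross = 5.5·18.5 − 5·27.5 = -35.7500; (r_i+r_j)·cross = 10.5·-35.7500 = -375.3750
Σcross = 661.2500 → A = |Σcross|/2 = 330.6250 mm²
Σ(r_i+r_j)·cross = 23212.6250 → first moment M = |Σ|/6 = 3868.7708
R_c = M/A = 3868.7708/330.6250 = 11.7014 mm
θ = 327° = 5.707227 rad
V = θ·R_c·A = 5.707227·11.7014·330.6250 = 22079.952 mm³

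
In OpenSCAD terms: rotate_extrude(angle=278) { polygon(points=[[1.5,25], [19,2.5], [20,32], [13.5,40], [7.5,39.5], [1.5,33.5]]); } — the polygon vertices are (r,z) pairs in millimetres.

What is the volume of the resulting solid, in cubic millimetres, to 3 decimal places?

Volume = 25082.796 mm³

Profile (r,z), 6 vertices: (1.5,25) (19,2.5) (20,32) (13.5,40) (7.5,39.5) (1.5,33.5)
edge 0: (1.5,25)→(19,2.5)  cross = 1.5·2.5 − 19·25 = -471.2500; (r_i+r_j)·cross = 20.5·-471.2500 = -9660.6250
edge 1: (19,2.5)→(20,32)  cross = 19·32 − 20·2.5 = 558.0000; (r_i+r_j)·cross = 39·558.0000 = 21762.0000
edge 2: (20,32)→(13.5,40)  cross = 20·40 − 13.5·32 = 368.0000; (r_i+r_j)·cross = 33.5·368.0000 = 12328.0000
edge 3: (13.5,40)→(7.5,39.5)  cross = 13.5·39.5 − 7.5·40 = 233.2500; (r_i+r_j)·cross = 21·233.2500 = 4898.2500
edge 4: (7.5,39.5)→(1.5,33.5)  cross = 7.5·33.5 − 1.5·39.5 = 192.0000; (r_i+r_j)·cross = 9·192.0000 = 1728.0000
edge 5: (1.5,33.5)→(1.5,25)  cross = 1.5·25 − 1.5·33.5 = -12.7500; (r_i+r_j)·cross = 3·-12.7500 = -38.2500
Σcross = 867.2500 → A = |Σcross|/2 = 433.6250 mm²
Σ(r_i+r_j)·cross = 31017.3750 → first moment M = |Σ|/6 = 5169.5625
R_c = M/A = 5169.5625/433.6250 = 11.9217 mm
θ = 278° = 4.852015 rad
V = θ·R_c·A = 4.852015·11.9217·433.6250 = 25082.796 mm³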